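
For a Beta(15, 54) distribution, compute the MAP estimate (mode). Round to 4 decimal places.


MAP = mode = (a-1)/(a+b-2)
= (15-1)/(15+54-2)
= 14/67 = 0.209

0.209


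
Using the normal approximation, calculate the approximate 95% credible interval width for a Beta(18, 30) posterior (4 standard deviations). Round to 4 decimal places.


Var(Beta) = 18*30/(48^2 * 49) = 0.0048
SD = 0.0692
Width ~ 4*SD = 0.2766

0.2766


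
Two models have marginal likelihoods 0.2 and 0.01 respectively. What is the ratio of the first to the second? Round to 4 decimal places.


Evidence ratio = 0.2 / 0.01
= 20.0

20.0


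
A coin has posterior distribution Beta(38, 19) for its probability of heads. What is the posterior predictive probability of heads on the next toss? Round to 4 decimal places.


Posterior predictive = E[theta] = alpha/(alpha+beta)
= 38/57
= 0.6667

0.6667


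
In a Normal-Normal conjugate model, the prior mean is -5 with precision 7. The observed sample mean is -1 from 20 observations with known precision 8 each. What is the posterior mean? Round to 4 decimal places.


Posterior precision = tau0 + n*tau = 7 + 20*8 = 167
Posterior mean = (tau0*mu0 + n*tau*xbar) / posterior_precision
= (7*-5 + 20*8*-1) / 167
= -195 / 167 = -1.1677

-1.1677


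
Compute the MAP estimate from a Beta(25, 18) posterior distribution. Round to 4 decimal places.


MAP = mode of Beta distribution
= (alpha - 1)/(alpha + beta - 2)
= (25-1)/(25+18-2)
= 24/41 = 0.5854

0.5854


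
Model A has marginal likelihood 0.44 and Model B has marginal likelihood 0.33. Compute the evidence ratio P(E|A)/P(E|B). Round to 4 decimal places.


Evidence ratio = P(E|A) / P(E|B)
= 0.44 / 0.33
= 1.3333

1.3333


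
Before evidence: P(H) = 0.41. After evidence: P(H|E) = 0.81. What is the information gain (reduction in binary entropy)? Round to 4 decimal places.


Prior entropy = 0.9765
Posterior entropy = 0.7015
Information gain = 0.9765 - 0.7015 = 0.275

0.275


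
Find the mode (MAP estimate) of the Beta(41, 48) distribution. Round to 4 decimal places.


For Beta(a,b) with a,b > 1:
Mode = (a-1)/(a+b-2) = (41-1)/(89-2)
= 40/87 = 0.4598

0.4598


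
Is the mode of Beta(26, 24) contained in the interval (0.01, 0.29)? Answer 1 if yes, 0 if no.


Mode = (a-1)/(a+b-2) = 25/48 = 0.5208
Interval: (0.01, 0.29)
Contains mode? 0

0


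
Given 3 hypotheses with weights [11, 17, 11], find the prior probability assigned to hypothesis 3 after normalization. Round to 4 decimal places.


To normalize, divide each weight by the sum of all weights.
Sum = 39
Prior(H3) = 11/39 = 0.2821

0.2821


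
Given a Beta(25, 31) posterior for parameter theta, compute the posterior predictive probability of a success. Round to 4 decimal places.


For a Beta-Bernoulli model, the predictive probability is the mean:
P(success) = 25/(25+31) = 25/56 = 0.4464

0.4464


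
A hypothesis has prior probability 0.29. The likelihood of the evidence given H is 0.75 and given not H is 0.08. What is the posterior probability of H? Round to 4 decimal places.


Using Bayes' theorem:
P(E) = 0.29 * 0.75 + 0.71 * 0.08
P(E) = 0.2743
P(H|E) = (0.29 * 0.75) / 0.2743 = 0.7929

0.7929


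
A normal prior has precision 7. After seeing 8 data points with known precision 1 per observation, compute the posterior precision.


In the conjugate normal model, precisions add:
tau_posterior = tau_prior + n * tau_data
= 7 + 8*1 = 15

15


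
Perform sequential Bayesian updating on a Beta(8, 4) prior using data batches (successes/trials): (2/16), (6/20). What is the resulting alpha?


Accumulate successes: 8
Posterior alpha = prior alpha + sum of successes
= 8 + 8 = 16

16


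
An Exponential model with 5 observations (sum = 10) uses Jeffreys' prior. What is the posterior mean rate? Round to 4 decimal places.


Posterior Gamma(5, 10)
E[lambda] = 5/10 = 0.5

0.5


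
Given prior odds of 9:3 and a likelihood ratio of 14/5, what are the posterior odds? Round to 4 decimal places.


Posterior odds = prior odds * LR
Prior odds = 9/3 = 3.0
LR = 14/5 = 2.8
Posterior odds = 3.0 * 2.8 = 8.4

8.4


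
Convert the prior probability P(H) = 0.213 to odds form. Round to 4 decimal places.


P(not H) = 1 - 0.213 = 0.787
Odds = 0.213 / 0.787 = 0.2706

0.2706


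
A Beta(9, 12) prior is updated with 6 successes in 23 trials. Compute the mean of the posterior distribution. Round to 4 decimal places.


After update: Beta(15, 29)
Mean = 15 / (15 + 29) = 15 / 44
= 0.3409

0.3409


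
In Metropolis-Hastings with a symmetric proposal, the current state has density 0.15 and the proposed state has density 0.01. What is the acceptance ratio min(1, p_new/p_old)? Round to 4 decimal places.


Ratio = p_new / p_old = 0.01 / 0.15 = 0.0667
Acceptance = min(1, 0.0667) = 0.0667

0.0667


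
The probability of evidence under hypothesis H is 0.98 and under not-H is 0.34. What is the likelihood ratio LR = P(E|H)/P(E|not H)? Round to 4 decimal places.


LR = 0.98 / 0.34
= 2.8824

2.8824


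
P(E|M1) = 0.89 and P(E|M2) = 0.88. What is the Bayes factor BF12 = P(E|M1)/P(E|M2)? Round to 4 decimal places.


Bayes factor BF12 = P(E|M1) / P(E|M2)
= 0.89 / 0.88
= 1.0114

1.0114


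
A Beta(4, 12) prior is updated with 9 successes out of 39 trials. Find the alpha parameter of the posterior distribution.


In the Beta-Binomial conjugate update:
alpha_post = alpha_prior + successes
= 4 + 9
= 13

13


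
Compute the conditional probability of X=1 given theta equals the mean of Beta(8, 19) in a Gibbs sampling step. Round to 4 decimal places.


Mean of Beta(8, 19) = 0.2963
P(X=1 | theta=0.2963) = 0.2963

0.2963


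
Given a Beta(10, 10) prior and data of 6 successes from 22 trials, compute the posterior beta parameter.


Number of failures = 22 - 6 = 16
Posterior beta = 10 + 16 = 26

26


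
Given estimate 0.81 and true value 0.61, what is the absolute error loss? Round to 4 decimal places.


Absolute error = |estimate - true|
= |0.2| = 0.2

0.2


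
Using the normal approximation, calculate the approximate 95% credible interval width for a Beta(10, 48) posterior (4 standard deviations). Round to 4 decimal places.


Var(Beta) = 10*48/(58^2 * 59) = 0.0024
SD = 0.0492
Width ~ 4*SD = 0.1967

0.1967


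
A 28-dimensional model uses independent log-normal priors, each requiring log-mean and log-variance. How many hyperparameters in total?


Per parameter: 2 (log-mean and log-variance).
Total = 28 * 2 = 56

56


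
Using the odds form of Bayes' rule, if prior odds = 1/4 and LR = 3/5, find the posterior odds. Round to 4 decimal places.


Bayes' rule in odds form: posterior odds = prior odds * LR
= (1 * 3) / (4 * 5)
= 3/20 = 0.15

0.15


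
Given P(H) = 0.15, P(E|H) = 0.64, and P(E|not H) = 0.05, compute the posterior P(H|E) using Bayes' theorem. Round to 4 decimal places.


By Bayes' theorem: P(H|E) = P(E|H)*P(H) / P(E)
P(E) = P(E|H)*P(H) + P(E|not H)*P(not H)
P(E) = 0.64*0.15 + 0.05*0.85 = 0.1385
P(H|E) = 0.64*0.15 / 0.1385 = 0.6931

0.6931


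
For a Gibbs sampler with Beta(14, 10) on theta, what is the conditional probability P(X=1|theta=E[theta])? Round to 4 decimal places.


E[theta] = 14/(14+10) = 0.5833
P(X=1|theta) = theta = 0.5833

0.5833


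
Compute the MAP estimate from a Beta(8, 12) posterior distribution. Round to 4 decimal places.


MAP = mode of Beta distribution
= (alpha - 1)/(alpha + beta - 2)
= (8-1)/(8+12-2)
= 7/18 = 0.3889

0.3889


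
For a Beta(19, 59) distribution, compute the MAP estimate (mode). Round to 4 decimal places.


MAP = mode = (a-1)/(a+b-2)
= (19-1)/(19+59-2)
= 18/76 = 0.2368

0.2368


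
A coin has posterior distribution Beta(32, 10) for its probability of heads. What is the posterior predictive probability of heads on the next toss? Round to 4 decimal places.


Posterior predictive = E[theta] = alpha/(alpha+beta)
= 32/42
= 0.7619

0.7619


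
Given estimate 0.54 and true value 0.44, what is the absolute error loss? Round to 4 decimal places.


Absolute error = |estimate - true|
= |0.1| = 0.1

0.1


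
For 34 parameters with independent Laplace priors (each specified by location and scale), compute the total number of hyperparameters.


A Laplace prior has 2 hyperparameters per parameter.
Total = 34 * 2 = 68

68


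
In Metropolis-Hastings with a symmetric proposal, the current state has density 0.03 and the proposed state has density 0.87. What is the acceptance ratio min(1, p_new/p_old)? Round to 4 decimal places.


Ratio = p_new / p_old = 0.87 / 0.03 = 29.0
Acceptance = min(1, 29.0) = 1.0

1.0


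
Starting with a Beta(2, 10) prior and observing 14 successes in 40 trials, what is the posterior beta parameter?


Posterior beta = prior beta + failures
Failures = 40 - 14 = 26
beta_post = 10 + 26 = 36

36


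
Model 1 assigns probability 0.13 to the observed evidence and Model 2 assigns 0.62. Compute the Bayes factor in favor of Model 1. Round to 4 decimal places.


BF = P(data|M1) / P(data|M2)
= 0.13 / 0.62 = 0.2097

0.2097


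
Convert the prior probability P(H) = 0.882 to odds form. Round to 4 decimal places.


P(not H) = 1 - 0.882 = 0.118
Odds = 0.882 / 0.118 = 7.4746

7.4746


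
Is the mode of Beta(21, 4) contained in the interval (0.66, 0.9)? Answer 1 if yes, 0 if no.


Mode = (a-1)/(a+b-2) = 20/23 = 0.8696
Interval: (0.66, 0.9)
Contains mode? 1

1


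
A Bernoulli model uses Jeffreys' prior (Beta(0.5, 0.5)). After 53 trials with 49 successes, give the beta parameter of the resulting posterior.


Posterior = Beta(prior_alpha + successes, prior_beta + failures)
= Beta(0.5 + 49, 0.5 + 4)
Posterior beta = 0.5 + (n - k) = 0.5 + 4 = 4.5

4.5


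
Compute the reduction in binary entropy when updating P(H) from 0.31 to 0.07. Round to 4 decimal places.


H_before = -p*log2(p) - (1-p)*log2(1-p) for p=0.31: 0.8932
H_after for p=0.07: 0.3659
Reduction = 0.8932 - 0.3659 = 0.5272

0.5272


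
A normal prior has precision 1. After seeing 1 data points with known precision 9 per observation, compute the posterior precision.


In the conjugate normal model, precisions add:
tau_posterior = tau_prior + n * tau_data
= 1 + 1*9 = 10

10


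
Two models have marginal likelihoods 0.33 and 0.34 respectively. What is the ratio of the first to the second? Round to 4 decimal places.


Evidence ratio = 0.33 / 0.34
= 0.9706

0.9706


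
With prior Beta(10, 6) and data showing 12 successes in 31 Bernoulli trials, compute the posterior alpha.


Conjugate update: alpha_posterior = alpha_prior + k
= 10 + 12 = 22

22


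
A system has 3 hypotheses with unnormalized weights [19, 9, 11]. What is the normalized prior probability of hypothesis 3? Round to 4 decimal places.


The normalized prior is the weight divided by the total.
Total weight = 39
P(H3) = 11 / 39 = 0.2821

0.2821


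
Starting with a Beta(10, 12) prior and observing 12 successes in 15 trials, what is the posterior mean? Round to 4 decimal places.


Posterior parameters: alpha = 10 + 12 = 22
beta = 12 + 3 = 15
Posterior mean = alpha / (alpha + beta) = 22 / 37
= 0.5946

0.5946


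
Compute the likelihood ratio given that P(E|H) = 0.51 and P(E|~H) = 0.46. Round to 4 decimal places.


LR = P(E|H) / P(E|~H)
= 0.51 / 0.46 = 1.1087

1.1087


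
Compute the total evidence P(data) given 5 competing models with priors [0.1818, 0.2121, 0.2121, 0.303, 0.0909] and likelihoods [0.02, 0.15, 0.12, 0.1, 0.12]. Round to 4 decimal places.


Marginal likelihood = sum P(model_i) * P(data|model_i)
Model 1: 0.1818 * 0.02 = 0.0036
Model 2: 0.2121 * 0.15 = 0.0318
Model 3: 0.2121 * 0.12 = 0.0255
Model 4: 0.303 * 0.1 = 0.0303
Model 5: 0.0909 * 0.12 = 0.0109
Total = 0.1021

0.1021


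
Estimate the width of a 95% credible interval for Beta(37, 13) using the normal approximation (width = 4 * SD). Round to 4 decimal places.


For Beta(a,b): Var = ab/((a+b)^2(a+b+1))
Var = 0.0038, SD = 0.0614
Approximate 95% CI width = 4 * 0.0614 = 0.2457

0.2457


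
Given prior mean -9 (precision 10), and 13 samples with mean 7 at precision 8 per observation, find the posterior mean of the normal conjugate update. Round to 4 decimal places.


The posterior mean is a precision-weighted average of prior and data.
Post. prec. = 10 + 104 = 114
Post. mean = (-90 + 728)/114 = 638/114 = 5.5965

5.5965


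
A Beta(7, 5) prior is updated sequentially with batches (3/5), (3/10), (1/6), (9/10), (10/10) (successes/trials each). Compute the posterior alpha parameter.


Sequential conjugate updating is equivalent to a single batch update.
Total successes across all batches = 26
alpha_posterior = alpha_prior + total_successes = 7 + 26
= 33

33


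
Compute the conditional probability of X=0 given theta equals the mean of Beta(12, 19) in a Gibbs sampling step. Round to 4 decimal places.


Mean of Beta(12, 19) = 0.3871
P(X=0 | theta=0.3871) = 0.6129

0.6129


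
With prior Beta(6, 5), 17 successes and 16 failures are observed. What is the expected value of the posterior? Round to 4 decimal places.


Posterior = Beta(23, 21)
E[theta] = alpha/(alpha+beta)
= 23/44 = 0.5227

0.5227


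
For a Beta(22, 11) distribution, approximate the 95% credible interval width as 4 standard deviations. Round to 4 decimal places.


Variance of Beta(a,b) = ab / ((a+b)^2 * (a+b+1))
= 22*11 / ((33)^2 * 34)
= 0.0065
SD = sqrt(0.0065) = 0.0808
Width = 4 * SD = 0.3234

0.3234


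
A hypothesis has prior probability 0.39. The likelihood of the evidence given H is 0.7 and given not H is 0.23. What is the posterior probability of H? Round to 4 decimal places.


Using Bayes' theorem:
P(E) = 0.39 * 0.7 + 0.61 * 0.23
P(E) = 0.4133
P(H|E) = (0.39 * 0.7) / 0.4133 = 0.6605

0.6605


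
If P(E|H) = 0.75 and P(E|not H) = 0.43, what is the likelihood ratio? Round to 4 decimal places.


Likelihood ratio = P(E|H) / P(E|not H)
= 0.75 / 0.43
= 1.7442

1.7442


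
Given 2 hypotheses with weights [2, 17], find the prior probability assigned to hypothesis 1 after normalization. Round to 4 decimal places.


To normalize, divide each weight by the sum of all weights.
Sum = 19
Prior(H1) = 2/19 = 0.1053

0.1053


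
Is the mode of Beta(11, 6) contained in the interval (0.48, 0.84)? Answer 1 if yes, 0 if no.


Mode = (a-1)/(a+b-2) = 10/15 = 0.6667
Interval: (0.48, 0.84)
Contains mode? 1

1


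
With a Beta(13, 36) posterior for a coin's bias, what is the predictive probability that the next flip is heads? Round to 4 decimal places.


The predictive probability equals the posterior mean.
P(next = heads) = alpha / (alpha + beta)
= 13 / 49 = 0.2653

0.2653


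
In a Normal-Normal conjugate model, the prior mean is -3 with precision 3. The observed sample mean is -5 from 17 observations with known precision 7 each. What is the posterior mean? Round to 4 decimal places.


Posterior precision = tau0 + n*tau = 3 + 17*7 = 122
Posterior mean = (tau0*mu0 + n*tau*xbar) / posterior_precision
= (3*-3 + 17*7*-5) / 122
= -604 / 122 = -4.9508

-4.9508


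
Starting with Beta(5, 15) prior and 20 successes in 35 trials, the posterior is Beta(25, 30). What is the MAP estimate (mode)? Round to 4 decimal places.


The mode of Beta(a, b) when a > 1 and b > 1 is (a-1)/(a+b-2)
= (25 - 1) / (25 + 30 - 2)
= 24 / 53
= 0.4528

0.4528


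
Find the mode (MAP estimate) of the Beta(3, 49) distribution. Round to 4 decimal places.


For Beta(a,b) with a,b > 1:
Mode = (a-1)/(a+b-2) = (3-1)/(52-2)
= 2/50 = 0.04

0.04


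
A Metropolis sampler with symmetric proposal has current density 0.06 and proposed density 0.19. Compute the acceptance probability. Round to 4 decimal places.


For symmetric proposals, acceptance = min(1, pi(x*)/pi(x))
= min(1, 0.19/0.06)
= min(1, 3.1667) = 1.0

1.0


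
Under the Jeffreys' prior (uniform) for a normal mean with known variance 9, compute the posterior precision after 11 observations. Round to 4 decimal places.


Prior precision = 0 (flat prior).
Post. prec. = 0 + n/var = 11/9 = 1.2222

1.2222


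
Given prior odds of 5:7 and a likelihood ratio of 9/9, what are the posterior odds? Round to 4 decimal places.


Posterior odds = prior odds * LR
Prior odds = 5/7 = 0.7143
LR = 9/9 = 1.0
Posterior odds = 0.7143 * 1.0 = 0.7143

0.7143


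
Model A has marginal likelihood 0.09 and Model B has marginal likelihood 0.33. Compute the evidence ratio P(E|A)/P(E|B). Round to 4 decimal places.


Evidence ratio = P(E|A) / P(E|B)
= 0.09 / 0.33
= 0.2727

0.2727


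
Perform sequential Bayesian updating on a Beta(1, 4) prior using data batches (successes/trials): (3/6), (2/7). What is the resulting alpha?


Accumulate successes: 5
Posterior alpha = prior alpha + sum of successes
= 1 + 5 = 6

6


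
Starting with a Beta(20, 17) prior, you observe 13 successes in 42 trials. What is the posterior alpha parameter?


For a Beta-Binomial conjugate model:
Posterior alpha = prior alpha + number of successes
= 20 + 13 = 33

33


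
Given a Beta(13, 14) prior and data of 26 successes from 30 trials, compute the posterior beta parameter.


Number of failures = 30 - 26 = 4
Posterior beta = 14 + 4 = 18

18


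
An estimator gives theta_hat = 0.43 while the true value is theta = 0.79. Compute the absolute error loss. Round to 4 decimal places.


The absolute error loss is |theta_hat - theta|
= |0.43 - 0.79|
= 0.36

0.36


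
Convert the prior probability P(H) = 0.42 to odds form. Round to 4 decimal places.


P(not H) = 1 - 0.42 = 0.58
Odds = 0.42 / 0.58 = 0.7241

0.7241


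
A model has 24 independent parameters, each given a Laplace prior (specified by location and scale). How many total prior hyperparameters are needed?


Each Laplace prior needs 2 hyperparameters (location and scale).
Total = 2 * 24 = 48

48


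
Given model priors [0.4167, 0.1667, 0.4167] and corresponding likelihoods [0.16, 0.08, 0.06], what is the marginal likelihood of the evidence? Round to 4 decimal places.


P(E) = sum_i P(M_i) P(E|M_i)
= 0.0667 + 0.0133 + 0.025
= 0.105

0.105


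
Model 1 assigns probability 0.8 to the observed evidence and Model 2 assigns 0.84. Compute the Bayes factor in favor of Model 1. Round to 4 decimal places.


BF = P(data|M1) / P(data|M2)
= 0.8 / 0.84 = 0.9524

0.9524


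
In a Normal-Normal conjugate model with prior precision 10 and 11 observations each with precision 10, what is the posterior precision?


Posterior precision = prior precision + n * observation precision
= 10 + 11 * 10
= 10 + 110 = 120

120


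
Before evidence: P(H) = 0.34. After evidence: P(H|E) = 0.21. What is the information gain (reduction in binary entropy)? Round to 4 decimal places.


Prior entropy = 0.9248
Posterior entropy = 0.7415
Information gain = 0.9248 - 0.7415 = 0.1833

0.1833


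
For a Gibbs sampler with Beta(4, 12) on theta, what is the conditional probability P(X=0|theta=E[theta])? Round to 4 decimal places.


E[theta] = 4/(4+12) = 0.25
P(X=0|theta) = 1 - theta = 0.75

0.75


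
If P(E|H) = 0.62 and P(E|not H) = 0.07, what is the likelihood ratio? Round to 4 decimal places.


Likelihood ratio = P(E|H) / P(E|not H)
= 0.62 / 0.07
= 8.8571

8.8571


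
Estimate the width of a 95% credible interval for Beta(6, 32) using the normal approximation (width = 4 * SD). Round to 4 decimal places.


For Beta(a,b): Var = ab/((a+b)^2(a+b+1))
Var = 0.0034, SD = 0.0584
Approximate 95% CI width = 4 * 0.0584 = 0.2336

0.2336


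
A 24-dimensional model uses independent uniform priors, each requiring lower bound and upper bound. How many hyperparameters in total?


Per parameter: 2 (lower bound and upper bound).
Total = 24 * 2 = 48

48


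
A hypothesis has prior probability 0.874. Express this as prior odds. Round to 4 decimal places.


Odds = P(H) / P(not H) = 0.874 / 0.126
= 6.9365

6.9365


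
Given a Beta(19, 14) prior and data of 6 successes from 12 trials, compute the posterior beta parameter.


Number of failures = 12 - 6 = 6
Posterior beta = 14 + 6 = 20

20


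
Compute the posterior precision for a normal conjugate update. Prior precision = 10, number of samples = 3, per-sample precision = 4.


tau_post = tau_0 + n * tau
= 10 + 3 * 4 = 22

22


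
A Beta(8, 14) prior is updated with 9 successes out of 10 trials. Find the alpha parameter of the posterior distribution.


In the Beta-Binomial conjugate update:
alpha_post = alpha_prior + successes
= 8 + 9
= 17

17


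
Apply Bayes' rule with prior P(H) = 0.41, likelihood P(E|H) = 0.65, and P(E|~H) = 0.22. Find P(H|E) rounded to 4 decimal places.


Step 1: Compute marginal P(E) = P(E|H)P(H) + P(E|~H)P(~H)
= 0.65*0.41 + 0.22*0.59 = 0.3963
Step 2: P(H|E) = P(E|H)P(H)/P(E) = 0.2665/0.3963
= 0.6725

0.6725


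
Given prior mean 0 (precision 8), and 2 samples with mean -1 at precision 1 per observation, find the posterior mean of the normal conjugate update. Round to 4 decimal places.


The posterior mean is a precision-weighted average of prior and data.
Post. prec. = 8 + 2 = 10
Post. mean = (0 + -2)/10 = -2/10 = -0.2

-0.2


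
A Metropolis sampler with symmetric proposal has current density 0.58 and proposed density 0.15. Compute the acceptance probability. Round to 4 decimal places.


For symmetric proposals, acceptance = min(1, pi(x*)/pi(x))
= min(1, 0.15/0.58)
= min(1, 0.2586) = 0.2586

0.2586


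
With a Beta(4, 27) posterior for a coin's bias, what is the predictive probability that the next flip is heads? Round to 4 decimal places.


The predictive probability equals the posterior mean.
P(next = heads) = alpha / (alpha + beta)
= 4 / 31 = 0.129

0.129


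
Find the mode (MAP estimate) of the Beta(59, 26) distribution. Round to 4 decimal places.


For Beta(a,b) with a,b > 1:
Mode = (a-1)/(a+b-2) = (59-1)/(85-2)
= 58/83 = 0.6988

0.6988


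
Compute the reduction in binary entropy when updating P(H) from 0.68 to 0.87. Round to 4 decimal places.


H_before = -p*log2(p) - (1-p)*log2(1-p) for p=0.68: 0.9044
H_after for p=0.87: 0.5574
Reduction = 0.9044 - 0.5574 = 0.3469

0.3469


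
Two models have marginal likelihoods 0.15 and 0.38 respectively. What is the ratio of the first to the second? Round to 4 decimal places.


Evidence ratio = 0.15 / 0.38
= 0.3947

0.3947


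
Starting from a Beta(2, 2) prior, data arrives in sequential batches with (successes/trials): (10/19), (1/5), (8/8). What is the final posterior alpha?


In sequential Bayesian updating, we sum all successes.
Total successes = 19
Final alpha = 2 + 19 = 21

21


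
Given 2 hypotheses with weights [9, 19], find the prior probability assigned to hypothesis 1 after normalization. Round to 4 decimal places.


To normalize, divide each weight by the sum of all weights.
Sum = 28
Prior(H1) = 9/28 = 0.3214

0.3214


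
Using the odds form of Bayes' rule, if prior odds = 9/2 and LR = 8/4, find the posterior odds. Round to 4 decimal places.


Bayes' rule in odds form: posterior odds = prior odds * LR
= (9 * 8) / (2 * 4)
= 72/8 = 9.0

9.0


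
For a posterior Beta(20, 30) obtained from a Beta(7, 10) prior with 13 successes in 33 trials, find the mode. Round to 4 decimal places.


Mode = (alpha - 1) / (alpha + beta - 2)
= 19 / 48
= 0.3958

0.3958


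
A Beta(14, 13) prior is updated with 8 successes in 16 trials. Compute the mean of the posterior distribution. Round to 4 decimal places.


After update: Beta(22, 21)
Mean = 22 / (22 + 21) = 22 / 43
= 0.5116

0.5116


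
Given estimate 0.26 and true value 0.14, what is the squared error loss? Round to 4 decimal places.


Squared error = (estimate - true)^2
Difference = 0.12
Loss = 0.12^2 = 0.0144

0.0144


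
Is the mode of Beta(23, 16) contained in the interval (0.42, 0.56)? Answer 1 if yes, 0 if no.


Mode = (a-1)/(a+b-2) = 22/37 = 0.5946
Interval: (0.42, 0.56)
Contains mode? 0

0


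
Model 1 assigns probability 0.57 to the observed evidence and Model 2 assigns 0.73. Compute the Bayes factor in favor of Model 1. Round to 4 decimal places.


BF = P(data|M1) / P(data|M2)
= 0.57 / 0.73 = 0.7808

0.7808


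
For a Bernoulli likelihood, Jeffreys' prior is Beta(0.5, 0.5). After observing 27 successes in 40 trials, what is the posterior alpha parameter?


Jeffreys' prior for Bernoulli is Beta(0.5, 0.5).
Posterior is Beta(0.5 + k, 0.5 + n - k).
Posterior alpha = 0.5 + k = 0.5 + 27 = 27.5

27.5


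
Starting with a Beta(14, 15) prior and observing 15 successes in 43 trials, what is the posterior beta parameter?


Posterior beta = prior beta + failures
Failures = 43 - 15 = 28
beta_post = 15 + 28 = 43

43


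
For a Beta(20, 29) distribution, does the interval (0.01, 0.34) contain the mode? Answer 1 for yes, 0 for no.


Mode of Beta(a,b) = (a-1)/(a+b-2)
= (20-1)/(20+29-2) = 0.4043
Check: 0.01 <= 0.4043 <= 0.34?
Result: 0

0


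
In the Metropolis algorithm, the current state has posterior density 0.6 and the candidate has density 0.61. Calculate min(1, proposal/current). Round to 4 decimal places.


Ratio = 0.61/0.6 = 1.0167
Acceptance probability = min(1, 1.0167)
= 1.0

1.0


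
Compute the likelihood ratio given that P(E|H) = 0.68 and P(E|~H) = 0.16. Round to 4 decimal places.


LR = P(E|H) / P(E|~H)
= 0.68 / 0.16 = 4.25

4.25


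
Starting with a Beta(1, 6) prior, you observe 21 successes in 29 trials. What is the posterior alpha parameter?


For a Beta-Binomial conjugate model:
Posterior alpha = prior alpha + number of successes
= 1 + 21 = 22

22


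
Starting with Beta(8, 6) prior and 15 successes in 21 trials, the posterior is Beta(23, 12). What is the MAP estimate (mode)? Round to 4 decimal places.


The mode of Beta(a, b) when a > 1 and b > 1 is (a-1)/(a+b-2)
= (23 - 1) / (23 + 12 - 2)
= 22 / 33
= 0.6667

0.6667


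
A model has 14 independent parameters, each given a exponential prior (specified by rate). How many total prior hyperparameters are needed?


Each exponential prior needs 1 hyperparameter (rate).
Total = 1 * 14 = 14

14


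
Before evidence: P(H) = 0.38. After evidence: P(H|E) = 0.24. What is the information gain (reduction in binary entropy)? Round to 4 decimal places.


Prior entropy = 0.958
Posterior entropy = 0.795
Information gain = 0.958 - 0.795 = 0.163

0.163


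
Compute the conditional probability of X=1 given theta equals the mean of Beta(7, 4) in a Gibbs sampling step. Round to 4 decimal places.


Mean of Beta(7, 4) = 0.6364
P(X=1 | theta=0.6364) = 0.6364

0.6364


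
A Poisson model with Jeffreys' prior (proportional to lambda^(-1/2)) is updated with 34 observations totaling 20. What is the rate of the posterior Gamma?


Posterior = Gamma(0.5 + S, n)
= Gamma(0.5 + 20, 34)
Posterior rate = 0 + n = 34

34.0


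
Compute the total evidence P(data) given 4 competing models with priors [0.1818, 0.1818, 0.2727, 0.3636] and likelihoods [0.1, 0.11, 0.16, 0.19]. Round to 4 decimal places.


Marginal likelihood = sum P(model_i) * P(data|model_i)
Model 1: 0.1818 * 0.1 = 0.0182
Model 2: 0.1818 * 0.11 = 0.02
Model 3: 0.2727 * 0.16 = 0.0436
Model 4: 0.3636 * 0.19 = 0.0691
Total = 0.1509

0.1509


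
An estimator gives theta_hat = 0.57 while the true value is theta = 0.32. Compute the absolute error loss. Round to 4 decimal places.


The absolute error loss is |theta_hat - theta|
= |0.57 - 0.32|
= 0.25

0.25


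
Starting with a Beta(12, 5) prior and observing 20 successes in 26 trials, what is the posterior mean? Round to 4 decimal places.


Posterior parameters: alpha = 12 + 20 = 32
beta = 5 + 6 = 11
Posterior mean = alpha / (alpha + beta) = 32 / 43
= 0.7442

0.7442


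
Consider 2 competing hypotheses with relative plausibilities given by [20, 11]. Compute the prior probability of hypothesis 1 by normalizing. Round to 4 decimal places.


Sum of weights = 20 + 11 = 31
Normalized prior for H1 = 20 / 31
= 0.6452

0.6452


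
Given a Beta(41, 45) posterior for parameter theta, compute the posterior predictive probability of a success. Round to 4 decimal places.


For a Beta-Bernoulli model, the predictive probability is the mean:
P(success) = 41/(41+45) = 41/86 = 0.4767

0.4767


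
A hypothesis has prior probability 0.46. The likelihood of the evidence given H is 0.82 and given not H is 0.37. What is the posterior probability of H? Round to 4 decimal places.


Using Bayes' theorem:
P(E) = 0.46 * 0.82 + 0.54 * 0.37
P(E) = 0.577
P(H|E) = (0.46 * 0.82) / 0.577 = 0.6537

0.6537


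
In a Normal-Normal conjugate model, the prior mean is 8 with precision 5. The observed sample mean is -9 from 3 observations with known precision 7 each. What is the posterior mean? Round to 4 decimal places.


Posterior precision = tau0 + n*tau = 5 + 3*7 = 26
Posterior mean = (tau0*mu0 + n*tau*xbar) / posterior_precision
= (5*8 + 3*7*-9) / 26
= -149 / 26 = -5.7308

-5.7308


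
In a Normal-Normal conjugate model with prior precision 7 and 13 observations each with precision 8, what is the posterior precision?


Posterior precision = prior precision + n * observation precision
= 7 + 13 * 8
= 7 + 104 = 111

111


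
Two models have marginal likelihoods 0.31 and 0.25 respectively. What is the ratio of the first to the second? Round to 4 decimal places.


Evidence ratio = 0.31 / 0.25
= 1.24

1.24


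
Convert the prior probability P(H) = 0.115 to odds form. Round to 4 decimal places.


P(not H) = 1 - 0.115 = 0.885
Odds = 0.115 / 0.885 = 0.1299

0.1299


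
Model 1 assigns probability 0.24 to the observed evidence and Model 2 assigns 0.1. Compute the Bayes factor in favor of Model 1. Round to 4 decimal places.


BF = P(data|M1) / P(data|M2)
= 0.24 / 0.1 = 2.4

2.4


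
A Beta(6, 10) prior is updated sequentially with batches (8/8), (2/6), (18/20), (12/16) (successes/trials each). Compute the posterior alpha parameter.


Sequential conjugate updating is equivalent to a single batch update.
Total successes across all batches = 40
alpha_posterior = alpha_prior + total_successes = 6 + 40
= 46

46


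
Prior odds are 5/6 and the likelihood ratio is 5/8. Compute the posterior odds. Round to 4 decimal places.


Posterior odds = prior odds * likelihood ratio
= (5/6) * (5/8)
= 25 / 48
= 0.5208

0.5208


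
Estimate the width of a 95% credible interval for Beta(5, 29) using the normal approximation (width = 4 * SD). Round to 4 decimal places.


For Beta(a,b): Var = ab/((a+b)^2(a+b+1))
Var = 0.0036, SD = 0.0599
Approximate 95% CI width = 4 * 0.0599 = 0.2395

0.2395


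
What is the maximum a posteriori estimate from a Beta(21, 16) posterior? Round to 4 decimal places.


The MAP estimate equals the mode of the distribution.
Mode of Beta(a,b) = (a-1)/(a+b-2)
= 20/35
= 0.5714

0.5714


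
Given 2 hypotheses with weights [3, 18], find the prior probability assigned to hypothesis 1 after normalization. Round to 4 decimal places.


To normalize, divide each weight by the sum of all weights.
Sum = 21
Prior(H1) = 3/21 = 0.1429

0.1429


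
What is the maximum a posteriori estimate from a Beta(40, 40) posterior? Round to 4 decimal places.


The MAP estimate equals the mode of the distribution.
Mode of Beta(a,b) = (a-1)/(a+b-2)
= 39/78
= 0.5

0.5


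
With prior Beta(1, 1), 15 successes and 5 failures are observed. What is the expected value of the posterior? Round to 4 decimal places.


Posterior = Beta(16, 6)
E[theta] = alpha/(alpha+beta)
= 16/22 = 0.7273

0.7273


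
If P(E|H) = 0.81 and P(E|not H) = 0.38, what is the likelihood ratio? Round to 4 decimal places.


Likelihood ratio = P(E|H) / P(E|not H)
= 0.81 / 0.38
= 2.1316

2.1316


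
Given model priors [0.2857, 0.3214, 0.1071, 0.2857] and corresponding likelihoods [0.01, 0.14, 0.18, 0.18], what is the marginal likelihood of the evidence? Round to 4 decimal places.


P(E) = sum_i P(M_i) P(E|M_i)
= 0.0029 + 0.045 + 0.0193 + 0.0514
= 0.1186

0.1186


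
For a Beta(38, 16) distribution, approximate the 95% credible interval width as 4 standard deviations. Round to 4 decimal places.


Variance of Beta(a,b) = ab / ((a+b)^2 * (a+b+1))
= 38*16 / ((54)^2 * 55)
= 0.0038
SD = sqrt(0.0038) = 0.0616
Width = 4 * SD = 0.2463

0.2463


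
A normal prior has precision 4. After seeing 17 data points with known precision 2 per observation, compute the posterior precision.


In the conjugate normal model, precisions add:
tau_posterior = tau_prior + n * tau_data
= 4 + 17*2 = 38

38


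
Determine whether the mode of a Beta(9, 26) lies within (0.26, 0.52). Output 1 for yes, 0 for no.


First find the mode: (a-1)/(a+b-2) = 0.2424
Is 0.2424 in (0.26, 0.52)? 0

0


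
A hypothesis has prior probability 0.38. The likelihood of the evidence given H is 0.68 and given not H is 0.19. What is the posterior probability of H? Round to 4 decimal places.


Using Bayes' theorem:
P(E) = 0.38 * 0.68 + 0.62 * 0.19
P(E) = 0.3762
P(H|E) = (0.38 * 0.68) / 0.3762 = 0.6869

0.6869


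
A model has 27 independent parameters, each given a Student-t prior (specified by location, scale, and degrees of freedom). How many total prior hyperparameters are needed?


Each Student-t prior needs 3 hyperparameters (location, scale, and degrees of freedom).
Total = 3 * 27 = 81

81


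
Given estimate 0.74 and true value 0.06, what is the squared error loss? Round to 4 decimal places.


Squared error = (estimate - true)^2
Difference = 0.68
Loss = 0.68^2 = 0.4624

0.4624


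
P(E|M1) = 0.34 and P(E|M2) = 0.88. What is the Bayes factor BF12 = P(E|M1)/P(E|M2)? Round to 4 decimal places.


Bayes factor BF12 = P(E|M1) / P(E|M2)
= 0.34 / 0.88
= 0.3864

0.3864


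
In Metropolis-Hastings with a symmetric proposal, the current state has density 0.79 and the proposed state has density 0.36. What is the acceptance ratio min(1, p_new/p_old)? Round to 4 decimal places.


Ratio = p_new / p_old = 0.36 / 0.79 = 0.4557
Acceptance = min(1, 0.4557) = 0.4557

0.4557


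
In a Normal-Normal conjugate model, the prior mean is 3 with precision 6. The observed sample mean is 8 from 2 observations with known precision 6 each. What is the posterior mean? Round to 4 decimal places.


Posterior precision = tau0 + n*tau = 6 + 2*6 = 18
Posterior mean = (tau0*mu0 + n*tau*xbar) / posterior_precision
= (6*3 + 2*6*8) / 18
= 114 / 18 = 6.3333

6.3333


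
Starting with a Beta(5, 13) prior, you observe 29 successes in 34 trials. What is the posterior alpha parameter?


For a Beta-Binomial conjugate model:
Posterior alpha = prior alpha + number of successes
= 5 + 29 = 34

34


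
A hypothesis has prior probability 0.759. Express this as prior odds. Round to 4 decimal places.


Odds = P(H) / P(not H) = 0.759 / 0.241
= 3.1494

3.1494


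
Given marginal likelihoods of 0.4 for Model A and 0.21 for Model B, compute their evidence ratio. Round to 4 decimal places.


Ratio = ML(A) / ML(B) = 0.4/0.21
= 1.9048

1.9048


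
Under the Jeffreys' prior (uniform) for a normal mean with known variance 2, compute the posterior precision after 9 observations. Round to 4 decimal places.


Prior precision = 0 (flat prior).
Post. prec. = 0 + n/var = 9/2 = 4.5

4.5


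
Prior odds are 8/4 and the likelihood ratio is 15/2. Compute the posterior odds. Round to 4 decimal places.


Posterior odds = prior odds * likelihood ratio
= (8/4) * (15/2)
= 120 / 8
= 15.0

15.0


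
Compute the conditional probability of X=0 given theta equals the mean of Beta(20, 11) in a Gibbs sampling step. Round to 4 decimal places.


Mean of Beta(20, 11) = 0.6452
P(X=0 | theta=0.6452) = 0.3548

0.3548


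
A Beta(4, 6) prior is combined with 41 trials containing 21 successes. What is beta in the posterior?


In conjugate updating:
beta_posterior = beta_prior + (n - k)
= 6 + (41 - 21)
= 6 + 20 = 26

26


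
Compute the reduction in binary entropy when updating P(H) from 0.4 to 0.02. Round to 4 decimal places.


H_before = -p*log2(p) - (1-p)*log2(1-p) for p=0.4: 0.971
H_after for p=0.02: 0.1414
Reduction = 0.971 - 0.1414 = 0.8295

0.8295


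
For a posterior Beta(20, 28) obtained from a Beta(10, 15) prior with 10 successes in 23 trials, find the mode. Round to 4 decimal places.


Mode = (alpha - 1) / (alpha + beta - 2)
= 19 / 46
= 0.413

0.413


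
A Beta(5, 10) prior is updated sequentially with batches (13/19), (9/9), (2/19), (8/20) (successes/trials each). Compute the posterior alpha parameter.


Sequential conjugate updating is equivalent to a single batch update.
Total successes across all batches = 32
alpha_posterior = alpha_prior + total_successes = 5 + 32
= 37

37


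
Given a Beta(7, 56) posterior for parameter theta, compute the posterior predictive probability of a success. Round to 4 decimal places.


For a Beta-Bernoulli model, the predictive probability is the mean:
P(success) = 7/(7+56) = 7/63 = 0.1111

0.1111


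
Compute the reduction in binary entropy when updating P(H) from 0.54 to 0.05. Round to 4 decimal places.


H_before = -p*log2(p) - (1-p)*log2(1-p) for p=0.54: 0.9954
H_after for p=0.05: 0.2864
Reduction = 0.9954 - 0.2864 = 0.709

0.709


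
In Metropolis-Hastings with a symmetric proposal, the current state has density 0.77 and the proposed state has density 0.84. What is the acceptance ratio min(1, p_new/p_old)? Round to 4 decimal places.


Ratio = p_new / p_old = 0.84 / 0.77 = 1.0909
Acceptance = min(1, 1.0909) = 1.0

1.0


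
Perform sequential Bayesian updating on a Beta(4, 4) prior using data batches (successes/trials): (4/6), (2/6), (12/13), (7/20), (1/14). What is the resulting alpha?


Accumulate successes: 26
Posterior alpha = prior alpha + sum of successes
= 4 + 26 = 30

30


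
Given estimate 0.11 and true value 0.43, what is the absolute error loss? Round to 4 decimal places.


Absolute error = |estimate - true|
= |-0.32| = 0.32

0.32


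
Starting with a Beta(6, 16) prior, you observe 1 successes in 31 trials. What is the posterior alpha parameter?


For a Beta-Binomial conjugate model:
Posterior alpha = prior alpha + number of successes
= 6 + 1 = 7

7


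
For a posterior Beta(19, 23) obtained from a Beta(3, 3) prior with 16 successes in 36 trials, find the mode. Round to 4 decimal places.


Mode = (alpha - 1) / (alpha + beta - 2)
= 18 / 40
= 0.45

0.45


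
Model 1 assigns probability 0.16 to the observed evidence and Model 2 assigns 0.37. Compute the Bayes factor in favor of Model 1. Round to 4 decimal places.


BF = P(data|M1) / P(data|M2)
= 0.16 / 0.37 = 0.4324

0.4324


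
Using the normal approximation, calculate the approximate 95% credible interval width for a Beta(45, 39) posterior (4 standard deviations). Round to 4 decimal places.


Var(Beta) = 45*39/(84^2 * 85) = 0.0029
SD = 0.0541
Width ~ 4*SD = 0.2164

0.2164


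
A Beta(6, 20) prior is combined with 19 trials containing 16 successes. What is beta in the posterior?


In conjugate updating:
beta_posterior = beta_prior + (n - k)
= 20 + (19 - 16)
= 20 + 3 = 23

23


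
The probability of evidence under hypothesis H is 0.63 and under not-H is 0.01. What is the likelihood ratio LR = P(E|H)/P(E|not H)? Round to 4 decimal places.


LR = 0.63 / 0.01
= 63.0

63.0


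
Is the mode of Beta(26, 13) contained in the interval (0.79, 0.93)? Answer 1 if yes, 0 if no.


Mode = (a-1)/(a+b-2) = 25/37 = 0.6757
Interval: (0.79, 0.93)
Contains mode? 0

0


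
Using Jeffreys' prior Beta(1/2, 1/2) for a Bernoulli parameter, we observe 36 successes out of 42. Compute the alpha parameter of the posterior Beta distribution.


Conjugate update: Beta(0.5 + k, 0.5 + n - k).
k = 36, n - k = 6
Posterior alpha = 0.5 + k = 0.5 + 36 = 36.5

36.5


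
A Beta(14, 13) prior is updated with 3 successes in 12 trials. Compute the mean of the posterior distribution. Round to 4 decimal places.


After update: Beta(17, 22)
Mean = 17 / (17 + 22) = 17 / 39
= 0.4359

0.4359
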